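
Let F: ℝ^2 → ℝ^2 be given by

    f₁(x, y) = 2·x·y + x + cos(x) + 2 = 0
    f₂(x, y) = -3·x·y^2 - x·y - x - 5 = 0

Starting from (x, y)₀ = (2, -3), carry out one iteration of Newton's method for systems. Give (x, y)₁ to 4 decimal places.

(1.3445, -1.8643)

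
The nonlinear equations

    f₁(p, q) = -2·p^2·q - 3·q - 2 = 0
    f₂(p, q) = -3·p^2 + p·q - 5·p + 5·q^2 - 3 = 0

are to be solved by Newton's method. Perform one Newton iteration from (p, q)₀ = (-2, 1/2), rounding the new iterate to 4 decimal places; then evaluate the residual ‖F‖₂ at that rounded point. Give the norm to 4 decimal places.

2.9821

At (-2, 1/2): F = (-7.5000, -4.7500).
Jacobian J = [[-4·p·q, -2·p^2 - 3], [-6·p + q - 5, p + 10·q]].
At the point, J = [[4.0000, -11.0000], [7.5000, 3.0000]] (det J = 94.5000).
Solving J·Δ = −F gives Δ = (0.7910, -0.3942).
Then the next iterate is (p, q)₁ = (-1.2090, 0.1058).
Re-evaluating at (-1.2090, 0.1058): F = (-2.626692, -1.411987), so ‖F‖₂ = 2.9821.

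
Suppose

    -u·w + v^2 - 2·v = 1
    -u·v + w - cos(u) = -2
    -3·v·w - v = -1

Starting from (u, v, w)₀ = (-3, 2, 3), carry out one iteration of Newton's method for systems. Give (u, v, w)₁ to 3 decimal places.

(-0.652, -0.848, 4.579)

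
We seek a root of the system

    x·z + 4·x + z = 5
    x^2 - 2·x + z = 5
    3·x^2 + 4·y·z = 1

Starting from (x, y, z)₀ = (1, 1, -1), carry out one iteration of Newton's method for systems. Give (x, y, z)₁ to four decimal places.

At (1, 1, -1): F = (-3.0000, -7.0000, -2.0000).
Jacobian J = [[z + 4, 0, x + 1], [2·x - 2, 0, 1], [6·x, 4·z, 4·y]].
At the point, J = [[3.0000, 0.0000, 2.0000], [0.0000, 0.0000, 1.0000], [6.0000, -4.0000, 4.0000]] (det J = 12.0000).
Solving J·Δ = −F gives Δ = (-3.6667, 1.0000, 7.0000).
Then the next iterate is (x, y, z)₁ = (-2.6667, 2.0000, 6.0000).

(-2.6667, 2.0000, 6.0000)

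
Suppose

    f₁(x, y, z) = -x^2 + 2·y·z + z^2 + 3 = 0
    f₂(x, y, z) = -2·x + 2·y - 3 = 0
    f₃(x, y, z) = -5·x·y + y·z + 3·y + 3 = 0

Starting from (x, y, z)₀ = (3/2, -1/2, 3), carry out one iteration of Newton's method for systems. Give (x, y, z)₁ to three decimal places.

(0.519, 2.019, -1.962)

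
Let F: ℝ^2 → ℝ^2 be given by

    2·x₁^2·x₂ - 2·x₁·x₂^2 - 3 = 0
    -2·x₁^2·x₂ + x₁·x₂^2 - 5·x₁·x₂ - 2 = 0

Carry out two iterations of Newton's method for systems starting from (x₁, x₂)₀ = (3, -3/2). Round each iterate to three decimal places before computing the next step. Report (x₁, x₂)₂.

At (3, -3/2): F = (-43.500, 54.250).
Jacobian J = [[4·x₁·x₂ - 2·x₂^2, 2·x₁^2 - 4·x₁·x₂], [-4·x₁·x₂ + x₂^2 - 5·x₂, -2·x₁^2 + 2·x₁·x₂ - 5·x₁]].
At the point, J = [[-22.500, 36.000], [27.750, -42.000]] (det J = -54.000).
Solving J·Δ = −F gives Δ = (-2.333, -0.250).
Then the next iterate is (x₁, x₂)₁ = (0.667, -1.750).
Round to (0.667, -1.750) and repeat: F = (-8.64249, 7.43605), J = [[-10.794, 5.55878], [16.48150, -6.55928]].
Δ = (0.738, 2.987), so (x₁, x₂)₂ = (1.405, 1.237).

(1.405, 1.237)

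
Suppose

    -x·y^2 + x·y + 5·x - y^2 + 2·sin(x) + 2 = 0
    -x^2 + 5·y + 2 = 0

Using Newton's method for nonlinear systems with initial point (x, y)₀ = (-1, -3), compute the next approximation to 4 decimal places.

At (-1, -3): F = (-1.682942, -14.0000).
Jacobian J = [[-y^2 + y + 2·cos(x) + 5, -2·x·y + x - 2·y], [-2·x, 5]].
At the point, J = [[-5.919395, -1.0000], [2.0000, 5.0000]] (det J = -27.596977).
Solving J·Δ = −F gives Δ = (-0.8122, 3.1249).
Then the next iterate is (x, y)₁ = (-1.8122, 0.1249).

(-1.8122, 0.1249)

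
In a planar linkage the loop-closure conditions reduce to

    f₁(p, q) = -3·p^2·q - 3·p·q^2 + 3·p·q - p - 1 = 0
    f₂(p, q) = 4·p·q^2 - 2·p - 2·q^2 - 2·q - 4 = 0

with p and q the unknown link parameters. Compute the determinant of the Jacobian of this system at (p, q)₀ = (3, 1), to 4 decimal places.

J = [[-6·p·q - 3·q^2 + 3·q - 1, -3·p^2 - 6·p·q + 3·p], [4·q^2 - 2, 8·p·q - 4·q - 2]].
At the point, J = [[-19.0000, -36.0000], [2.0000, 18.0000]].
det J = -270.0000.

-270.0000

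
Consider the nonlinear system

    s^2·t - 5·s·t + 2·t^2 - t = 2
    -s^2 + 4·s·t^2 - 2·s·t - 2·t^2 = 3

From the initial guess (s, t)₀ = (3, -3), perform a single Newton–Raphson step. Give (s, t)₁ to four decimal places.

At (3, -3): F = (37.0000, 96.0000).
Jacobian J = [[2·s·t - 5·t, s^2 - 5·s + 4·t - 1], [-2·s + 4·t^2 - 2·t, 8·s·t - 2·s - 4·t]].
At the point, J = [[-3.0000, -19.0000], [36.0000, -66.0000]] (det J = 882.0000).
Solving J·Δ = −F gives Δ = (0.7007, 1.8367).
Then the next iterate is (s, t)₁ = (3.7007, -1.1633).

(3.7007, -1.1633)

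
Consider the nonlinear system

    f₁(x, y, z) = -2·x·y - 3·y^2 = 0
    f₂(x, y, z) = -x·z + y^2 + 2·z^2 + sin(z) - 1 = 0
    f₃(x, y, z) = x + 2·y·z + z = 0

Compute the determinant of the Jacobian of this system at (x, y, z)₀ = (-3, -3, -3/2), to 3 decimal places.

236.971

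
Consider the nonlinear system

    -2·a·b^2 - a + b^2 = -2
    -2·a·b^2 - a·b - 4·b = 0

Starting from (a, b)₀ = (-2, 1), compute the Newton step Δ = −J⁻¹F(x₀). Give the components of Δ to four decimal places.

(-2.8333, -1.7500)

At (-2, 1): F = (9.0000, 2.0000).
Jacobian J = [[-2·b^2 - 1, -4·a·b + 2·b], [-2·b^2 - b, -4·a·b - a - 4]].
At the point, J = [[-3.0000, 10.0000], [-3.0000, 6.0000]] (det J = 12.0000).
Solving J·Δ = −F gives Δ = (-2.8333, -1.7500).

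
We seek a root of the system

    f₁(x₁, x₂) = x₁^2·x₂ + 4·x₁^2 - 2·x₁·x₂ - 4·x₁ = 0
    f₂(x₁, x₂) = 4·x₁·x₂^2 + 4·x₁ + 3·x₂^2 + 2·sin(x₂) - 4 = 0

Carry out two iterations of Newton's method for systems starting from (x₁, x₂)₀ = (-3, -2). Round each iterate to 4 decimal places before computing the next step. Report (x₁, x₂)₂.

(-0.2119, -1.1962)

At (-3, -2): F = (18.0000, -53.818595).
Jacobian J = [[2·x₁·x₂ + 8·x₁ - 2·x₂ - 4, x₁^2 - 2·x₁], [4·x₂^2 + 4, 8·x₁·x₂ + 6·x₂ + 2·cos(x₂)]].
At the point, J = [[-12.0000, 15.0000], [20.0000, 35.167706]] (det J = -722.012476).
Solving J·Δ = −F gives Δ = (1.9948, 0.3959).
Then the next iterate is (x₁, x₂)₁ = (-1.0052, -1.6041).
Round to (-1.0052, -1.6041) and repeat: F = (3.216800, -12.646349), J = [[-5.608517, 3.020827], [14.292547, 3.208336]].
Δ = (0.7933, 0.4079), so (x₁, x₂)₂ = (-0.2119, -1.1962).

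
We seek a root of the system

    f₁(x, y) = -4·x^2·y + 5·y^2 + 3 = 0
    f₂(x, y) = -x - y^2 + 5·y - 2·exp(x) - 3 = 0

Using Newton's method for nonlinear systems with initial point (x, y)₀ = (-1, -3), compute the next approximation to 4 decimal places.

(-1.7709, -0.6911)

At (-1, -3): F = (60.0000, -26.735759).
Jacobian J = [[-8·x·y, -4·x^2 + 10·y], [-2·exp(x) - 1, -2·y + 5]].
At the point, J = [[-24.0000, -34.0000], [-1.735759, 11.0000]] (det J = -323.015802).
Solving J·Δ = −F gives Δ = (-0.7709, 2.3089).
Then the next iterate is (x, y)₁ = (-1.7709, -0.6911).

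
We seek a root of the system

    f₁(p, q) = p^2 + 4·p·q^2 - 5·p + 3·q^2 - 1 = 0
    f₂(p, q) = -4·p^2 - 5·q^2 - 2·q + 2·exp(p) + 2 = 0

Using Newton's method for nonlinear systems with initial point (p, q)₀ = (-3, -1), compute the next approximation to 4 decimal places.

(-1.4152, -1.1615)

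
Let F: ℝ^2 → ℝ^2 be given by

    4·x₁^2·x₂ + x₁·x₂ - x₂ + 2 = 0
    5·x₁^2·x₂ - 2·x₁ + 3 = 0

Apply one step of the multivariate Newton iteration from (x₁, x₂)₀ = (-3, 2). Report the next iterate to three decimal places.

At (-3, 2): F = (66.000, 99.000).
Jacobian J = [[8·x₁·x₂ + x₂, 4·x₁^2 + x₁ - 1], [10·x₁·x₂ - 2, 5·x₁^2]].
At the point, J = [[-46.000, 32.000], [-62.000, 45.000]] (det J = -86.000).
Solving J·Δ = −F gives Δ = (-2.302, -5.372).
Then the next iterate is (x₁, x₂)₁ = (-5.302, -3.372).

(-5.302, -3.372)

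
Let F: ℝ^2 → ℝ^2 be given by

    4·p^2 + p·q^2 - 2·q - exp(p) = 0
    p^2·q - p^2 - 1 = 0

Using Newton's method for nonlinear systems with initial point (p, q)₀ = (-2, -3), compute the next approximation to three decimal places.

(-1.016, -2.685)

At (-2, -3): F = (3.86466, -17.000).
Jacobian J = [[8·p + q^2 - exp(p), 2·p·q - 2], [2·p·q - 2·p, p^2]].
At the point, J = [[-7.13534, 10.000], [16.000, 4.000]] (det J = -188.54134).
Solving J·Δ = −F gives Δ = (0.984, 0.315).
Then the next iterate is (p, q)₁ = (-1.016, -2.685).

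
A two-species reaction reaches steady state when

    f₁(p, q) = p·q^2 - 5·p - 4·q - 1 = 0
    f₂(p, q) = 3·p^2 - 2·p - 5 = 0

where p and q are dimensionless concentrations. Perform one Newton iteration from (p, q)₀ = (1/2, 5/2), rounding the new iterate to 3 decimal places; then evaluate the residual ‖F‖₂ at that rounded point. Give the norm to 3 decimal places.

At (1/2, 5/2): F = (-10.375, -5.250).
Jacobian J = [[q^2 - 5, 2·p·q - 4], [6·p - 2, 0]].
At the point, J = [[1.250, -1.500], [1.000, 0.000]] (det J = 1.500).
Solving J·Δ = −F gives Δ = (5.250, -2.542).
Then the next iterate is (p, q)₁ = (5.750, -0.042).
Re-evaluating at (5.750, -0.042): F = (-29.57186, 82.68750), so ‖F‖₂ = 87.816.

87.816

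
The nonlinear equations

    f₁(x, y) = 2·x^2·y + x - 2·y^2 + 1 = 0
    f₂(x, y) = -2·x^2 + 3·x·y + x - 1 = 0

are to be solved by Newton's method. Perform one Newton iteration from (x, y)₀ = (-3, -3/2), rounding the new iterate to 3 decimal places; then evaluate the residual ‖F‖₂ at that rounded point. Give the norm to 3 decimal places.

At (-3, -3/2): F = (-33.500, -8.500).
Jacobian J = [[4·x·y + 1, 2·x^2 - 4·y], [-4·x + 3·y + 1, 3·x]].
At the point, J = [[19.000, 24.000], [8.500, -9.000]] (det J = -375.000).
Solving J·Δ = −F gives Δ = (1.348, 0.329).
Then the next iterate is (x, y)₁ = (-1.652, -1.171).
Re-evaluating at (-1.652, -1.171): F = (-9.78604, -2.30673), so ‖F‖₂ = 10.054.

10.054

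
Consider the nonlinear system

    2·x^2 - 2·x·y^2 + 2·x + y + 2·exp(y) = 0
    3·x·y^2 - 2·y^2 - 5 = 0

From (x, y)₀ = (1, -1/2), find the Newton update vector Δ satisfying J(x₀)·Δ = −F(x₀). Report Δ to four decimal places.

At (1, -1/2): F = (4.213061, -4.7500).
Jacobian J = [[4·x - 2·y^2 + 2, -4·x·y + 2·exp(y) + 1], [3·y^2, 6·x·y - 4·y]].
At the point, J = [[5.5000, 4.213061], [0.7500, -1.0000]] (det J = -8.659796).
Solving J·Δ = −F gives Δ = (1.8244, -3.3817).

(1.8244, -3.3817)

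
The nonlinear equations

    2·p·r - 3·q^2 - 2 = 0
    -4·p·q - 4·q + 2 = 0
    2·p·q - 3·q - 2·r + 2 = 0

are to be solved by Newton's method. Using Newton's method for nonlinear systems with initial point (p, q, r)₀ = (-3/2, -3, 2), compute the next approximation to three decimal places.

(-1.534, -0.799, 3.497)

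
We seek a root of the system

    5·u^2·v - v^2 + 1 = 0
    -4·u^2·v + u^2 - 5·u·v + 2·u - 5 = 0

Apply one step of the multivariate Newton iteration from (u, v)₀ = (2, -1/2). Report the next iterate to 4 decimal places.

At (2, -1/2): F = (-9.2500, 16.0000).
Jacobian J = [[10·u·v, 5·u^2 - 2·v], [-8·u·v + 2·u - 5·v + 2, -4·u^2 - 5·u]].
At the point, J = [[-10.0000, 21.0000], [16.5000, -26.0000]] (det J = -86.5000).
Solving J·Δ = −F gives Δ = (-1.1040, -0.0853).
Then the next iterate is (u, v)₁ = (0.8960, -0.5853).

(0.8960, -0.5853)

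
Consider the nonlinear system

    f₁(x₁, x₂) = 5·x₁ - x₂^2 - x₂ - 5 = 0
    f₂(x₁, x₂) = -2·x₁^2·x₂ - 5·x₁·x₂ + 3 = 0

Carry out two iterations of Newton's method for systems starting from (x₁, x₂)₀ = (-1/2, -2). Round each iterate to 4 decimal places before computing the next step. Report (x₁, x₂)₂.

At (-1/2, -2): F = (-9.5000, -1.0000).
Jacobian J = [[5, -2·x₂ - 1], [-4·x₁·x₂ - 5·x₂, -2·x₁^2 - 5·x₁]].
At the point, J = [[5.0000, 3.0000], [6.0000, 2.0000]] (det J = -8.0000).
Solving J·Δ = −F gives Δ = (-2.0000, 6.5000).
Then the next iterate is (x₁, x₂)₁ = (-2.5000, 4.5000).
Round to (-2.5000, 4.5000) and repeat: F = (-42.2500, 3.0000), J = [[5.0000, -10.0000], [22.5000, 0.0000]].
Δ = (-0.1333, -4.2917), so (x₁, x₂)₂ = (-2.6333, 0.2083).

(-2.6333, 0.2083)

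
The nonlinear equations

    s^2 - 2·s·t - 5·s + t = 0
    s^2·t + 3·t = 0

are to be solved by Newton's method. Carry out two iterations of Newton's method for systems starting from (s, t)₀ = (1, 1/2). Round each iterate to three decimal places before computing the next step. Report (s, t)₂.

At (1, 1/2): F = (-4.500, 2.000).
Jacobian J = [[2·s - 2·t - 5, -2·s + 1], [2·s·t, s^2 + 3]].
At the point, J = [[-4.000, -1.000], [1.000, 4.000]] (det J = -15.000).
Solving J·Δ = −F gives Δ = (-1.067, -0.233).
Then the next iterate is (s, t)₁ = (-0.067, 0.267).
Round to (-0.067, 0.267) and repeat: F = (0.64227, 0.80220), J = [[-5.668, 1.134], [-0.03578, 3.00449]].
Δ = (0.060, -0.266), so (s, t)₂ = (-0.007, 0.001).

(-0.007, 0.001)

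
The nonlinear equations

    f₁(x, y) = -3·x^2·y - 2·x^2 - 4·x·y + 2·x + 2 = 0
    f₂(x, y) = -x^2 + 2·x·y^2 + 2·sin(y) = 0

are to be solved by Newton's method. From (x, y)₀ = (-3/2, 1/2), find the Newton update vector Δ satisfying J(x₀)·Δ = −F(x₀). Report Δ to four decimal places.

(0.5536, -0.0832)

At (-3/2, 1/2): F = (-5.8750, -2.041149).
Jacobian J = [[-6·x·y - 4·x - 4·y + 2, -3·x^2 - 4·x], [-2·x + 2·y^2, 4·x·y + 2·cos(y)]].
At the point, J = [[10.5000, -0.7500], [3.5000, -1.244835]] (det J = -10.445766).
Solving J·Δ = −F gives Δ = (0.5536, -0.0832).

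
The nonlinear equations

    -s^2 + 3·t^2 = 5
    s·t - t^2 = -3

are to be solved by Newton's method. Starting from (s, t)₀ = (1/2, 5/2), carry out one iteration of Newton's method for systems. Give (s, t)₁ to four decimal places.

(-0.4318, 1.5379)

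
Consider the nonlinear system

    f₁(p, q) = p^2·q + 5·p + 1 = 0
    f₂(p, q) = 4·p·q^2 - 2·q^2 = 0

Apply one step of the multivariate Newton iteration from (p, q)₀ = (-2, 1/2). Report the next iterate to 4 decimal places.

At (-2, 1/2): F = (-7.0000, -2.5000).
Jacobian J = [[2·p·q + 5, p^2], [4·q^2, 8·p·q - 4·q]].
At the point, J = [[3.0000, 4.0000], [1.0000, -10.0000]] (det J = -34.0000).
Solving J·Δ = −F gives Δ = (2.3529, -0.0147).
Then the next iterate is (p, q)₁ = (0.3529, 0.4853).

(0.3529, 0.4853)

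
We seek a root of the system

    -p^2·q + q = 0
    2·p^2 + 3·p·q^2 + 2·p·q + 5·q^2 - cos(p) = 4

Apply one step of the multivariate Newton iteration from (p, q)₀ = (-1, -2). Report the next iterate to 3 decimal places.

At (-1, -2): F = (0.000, 9.45970).
Jacobian J = [[-2·p·q, -p^2 + 1], [4·p + 3·q^2 + 2·q + sin(p), 6·p·q + 2·p + 10·q]].
At the point, J = [[-4.000, 0.000], [3.15853, -10.000]] (det J = 40.000).
Solving J·Δ = −F gives Δ = (0.000, 0.946).
Then the next iterate is (p, q)₁ = (-1.000, -1.054).

(-1.000, -1.054)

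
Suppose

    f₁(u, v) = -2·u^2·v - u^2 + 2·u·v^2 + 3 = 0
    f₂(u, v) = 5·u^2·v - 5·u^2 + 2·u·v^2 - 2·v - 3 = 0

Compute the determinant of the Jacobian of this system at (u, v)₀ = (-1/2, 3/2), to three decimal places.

J = [[-4·u·v - 2·u + 2·v^2, -2·u^2 + 4·u·v], [10·u·v - 10·u + 2·v^2, 5·u^2 + 4·u·v - 2]].
At the point, J = [[8.500, -3.500], [2.000, -3.750]].
det J = -24.875.

-24.875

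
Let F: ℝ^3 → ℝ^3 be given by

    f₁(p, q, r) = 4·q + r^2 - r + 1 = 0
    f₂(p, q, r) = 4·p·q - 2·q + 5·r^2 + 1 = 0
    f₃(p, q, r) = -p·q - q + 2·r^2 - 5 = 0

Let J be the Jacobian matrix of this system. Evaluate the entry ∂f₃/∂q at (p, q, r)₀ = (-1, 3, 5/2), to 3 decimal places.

0.000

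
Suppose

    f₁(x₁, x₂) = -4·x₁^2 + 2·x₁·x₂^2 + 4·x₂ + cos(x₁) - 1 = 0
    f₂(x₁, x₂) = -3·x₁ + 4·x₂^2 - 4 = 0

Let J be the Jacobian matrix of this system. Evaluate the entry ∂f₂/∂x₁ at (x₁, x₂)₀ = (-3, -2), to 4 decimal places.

-3.0000

∂f₂/∂x₁ = -3.
At (-3, -2) this is -3.0000.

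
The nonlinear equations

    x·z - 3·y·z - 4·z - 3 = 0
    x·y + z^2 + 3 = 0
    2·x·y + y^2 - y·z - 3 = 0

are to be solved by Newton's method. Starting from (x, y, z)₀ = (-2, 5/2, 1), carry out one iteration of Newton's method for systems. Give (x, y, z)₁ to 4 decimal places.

(-0.7119, 2.4864, -0.1238)

At (-2, 5/2, 1): F = (-16.5000, -1.0000, -9.2500).
Jacobian J = [[z, -3·z, x - 3·y - 4], [y, x, 2·z], [2·y, 2·x + 2·y - z, -y]].
At the point, J = [[1.0000, -3.0000, -13.5000], [2.5000, -2.0000, 2.0000], [5.0000, 0.0000, -2.5000]] (det J = -178.7500).
Solving J·Δ = −F gives Δ = (1.2881, -0.0136, -1.1238).
Then the next iterate is (x, y, z)₁ = (-0.7119, 2.4864, -0.1238).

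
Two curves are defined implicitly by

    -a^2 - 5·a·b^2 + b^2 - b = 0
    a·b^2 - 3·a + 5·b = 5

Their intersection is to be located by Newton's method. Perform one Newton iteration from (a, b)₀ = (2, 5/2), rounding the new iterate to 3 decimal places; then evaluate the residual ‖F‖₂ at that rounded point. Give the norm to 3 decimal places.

18.889

At (2, 5/2): F = (-62.750, 14.000).
Jacobian J = [[-2·a - 5·b^2, -10·a·b + 2·b - 1], [b^2 - 3, 2·a·b + 5]].
At the point, J = [[-35.250, -46.000], [3.250, 15.000]] (det J = -379.250).
Solving J·Δ = −F gives Δ = (-0.784, -0.764).
Then the next iterate is (a, b)₁ = (1.216, 1.736).
Re-evaluating at (1.216, 1.736): F = (-18.52423, 3.69665), so ‖F‖₂ = 18.889.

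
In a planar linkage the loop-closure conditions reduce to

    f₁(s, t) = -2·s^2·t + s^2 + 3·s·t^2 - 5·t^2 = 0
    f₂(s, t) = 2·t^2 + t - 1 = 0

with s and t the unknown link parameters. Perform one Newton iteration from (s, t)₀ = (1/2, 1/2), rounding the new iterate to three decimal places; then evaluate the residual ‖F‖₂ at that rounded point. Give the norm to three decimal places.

0.000

At (1/2, 1/2): F = (-0.875, 0.000).
Jacobian J = [[-4·s·t + 2·s + 3·t^2, -2·s^2 + 6·s·t - 10·t], [0, 4·t + 1]].
At the point, J = [[0.750, -4.000], [0.000, 3.000]] (det J = 2.250).
Solving J·Δ = −F gives Δ = (1.167, 0.000).
Then the next iterate is (s, t)₁ = (1.667, 0.500).
Re-evaluating at (1.667, 0.500): F = (0.00025, 0.000), so ‖F‖₂ = 0.000.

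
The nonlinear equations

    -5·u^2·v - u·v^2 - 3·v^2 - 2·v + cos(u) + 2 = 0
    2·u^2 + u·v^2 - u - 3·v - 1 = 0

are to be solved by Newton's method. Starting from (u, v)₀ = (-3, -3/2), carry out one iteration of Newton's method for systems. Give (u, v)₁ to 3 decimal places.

(-1.397, -1.586)

At (-3, -3/2): F = (71.51001, 17.750).
Jacobian J = [[-10·u·v - v^2 - sin(u), -5·u^2 - 2·u·v - 6·v - 2], [4·u + v^2 - 1, 2·u·v - 3]].
At the point, J = [[-47.10888, -47.000], [-10.750, 6.000]] (det J = -787.90328).
Solving J·Δ = −F gives Δ = (1.603, -0.086).
Then the next iterate is (u, v)₁ = (-1.397, -1.586).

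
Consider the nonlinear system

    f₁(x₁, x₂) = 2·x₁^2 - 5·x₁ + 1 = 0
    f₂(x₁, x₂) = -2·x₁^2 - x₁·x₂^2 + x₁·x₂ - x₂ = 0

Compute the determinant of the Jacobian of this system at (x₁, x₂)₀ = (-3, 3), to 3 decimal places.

J = [[4·x₁ - 5, 0], [-4·x₁ - x₂^2 + x₂, -2·x₁·x₂ + x₁ - 1]].
At the point, J = [[-17.000, 0.000], [6.000, 14.000]].
det J = -238.000.

-238.000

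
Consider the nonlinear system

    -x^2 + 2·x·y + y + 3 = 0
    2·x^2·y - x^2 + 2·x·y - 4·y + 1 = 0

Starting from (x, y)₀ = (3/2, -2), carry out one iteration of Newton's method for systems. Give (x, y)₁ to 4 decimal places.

(1.3519, -0.4466)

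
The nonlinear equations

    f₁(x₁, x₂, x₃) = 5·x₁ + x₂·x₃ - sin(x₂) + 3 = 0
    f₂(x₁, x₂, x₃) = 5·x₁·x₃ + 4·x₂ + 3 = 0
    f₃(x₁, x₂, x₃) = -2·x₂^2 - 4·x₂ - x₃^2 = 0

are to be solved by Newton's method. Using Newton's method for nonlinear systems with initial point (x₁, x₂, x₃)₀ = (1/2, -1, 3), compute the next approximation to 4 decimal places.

(1.0456, -3.9419, 1.8333)

At (1/2, -1, 3): F = (3.341471, 6.5000, -7.0000).
Jacobian J = [[5, x₃ - cos(x₂), x₂], [5·x₃, 4, 5·x₁], [0, -4·x₂ - 4, -2·x₃]].
At the point, J = [[5.0000, 2.459698, -1.0000], [15.0000, 4.0000, 2.5000], [0.0000, 0.0000, -6.0000]] (det J = 101.372792).
Solving J·Δ = −F gives Δ = (0.5456, -2.9419, -1.1667).
Then the next iterate is (x₁, x₂, x₃)₁ = (1.0456, -3.9419, 1.8333).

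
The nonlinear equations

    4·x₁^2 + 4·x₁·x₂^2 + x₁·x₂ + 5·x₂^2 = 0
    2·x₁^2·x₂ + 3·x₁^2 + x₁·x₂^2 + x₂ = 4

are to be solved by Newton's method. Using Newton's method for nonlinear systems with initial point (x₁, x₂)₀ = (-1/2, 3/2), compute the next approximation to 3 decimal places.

(-1.067, 1.110)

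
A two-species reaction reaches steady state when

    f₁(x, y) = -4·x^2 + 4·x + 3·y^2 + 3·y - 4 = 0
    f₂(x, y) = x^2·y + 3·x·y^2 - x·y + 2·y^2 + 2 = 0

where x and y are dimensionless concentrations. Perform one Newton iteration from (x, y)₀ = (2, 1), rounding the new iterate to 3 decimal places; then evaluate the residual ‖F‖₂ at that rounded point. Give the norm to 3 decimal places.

4.651

At (2, 1): F = (-6.000, 12.000).
Jacobian J = [[-8·x + 4, 6·y + 3], [2·x·y + 3·y^2 - y, x^2 + 6·x·y - x + 4·y]].
At the point, J = [[-12.000, 9.000], [6.000, 18.000]] (det J = -270.000).
Solving J·Δ = −F gives Δ = (-0.800, -0.400).
Then the next iterate is (x, y)₁ = (1.200, 0.600).
Re-evaluating at (1.200, 0.600): F = (-2.080, 4.160), so ‖F‖₂ = 4.651.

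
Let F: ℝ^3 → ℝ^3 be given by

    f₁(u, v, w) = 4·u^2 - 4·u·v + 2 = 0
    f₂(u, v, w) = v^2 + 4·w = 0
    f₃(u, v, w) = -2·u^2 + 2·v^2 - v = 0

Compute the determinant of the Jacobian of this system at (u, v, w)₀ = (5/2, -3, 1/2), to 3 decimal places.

2064.000

J = [[8·u - 4·v, -4·u, 0], [0, 2·v, 4], [-4·u, 4·v - 1, 0]].
At the point, J = [[32.000, -10.000, 0.000], [0.000, -6.000, 4.000], [-10.000, -13.000, 0.000]].
det J = 2064.000.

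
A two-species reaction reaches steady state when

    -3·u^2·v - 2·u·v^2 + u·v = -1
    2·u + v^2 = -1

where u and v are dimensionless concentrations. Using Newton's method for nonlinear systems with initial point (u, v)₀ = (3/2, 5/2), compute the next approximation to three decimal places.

At (3/2, 5/2): F = (-30.875, 10.250).
Jacobian J = [[-6·u·v - 2·v^2 + v, -3·u^2 - 4·u·v + u], [2, 2·v]].
At the point, J = [[-32.500, -20.250], [2.000, 5.000]] (det J = -122.000).
Solving J·Δ = −F gives Δ = (0.436, -2.224).
Then the next iterate is (u, v)₁ = (1.936, 0.276).

(1.936, 0.276)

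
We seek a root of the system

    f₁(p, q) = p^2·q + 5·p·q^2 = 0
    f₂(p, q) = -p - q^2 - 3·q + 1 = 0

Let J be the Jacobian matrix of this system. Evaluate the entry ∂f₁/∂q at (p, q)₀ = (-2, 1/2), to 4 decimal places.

∂f₁/∂q = p^2 + 10·p·q.
At (-2, 1/2) this is -6.0000.

-6.0000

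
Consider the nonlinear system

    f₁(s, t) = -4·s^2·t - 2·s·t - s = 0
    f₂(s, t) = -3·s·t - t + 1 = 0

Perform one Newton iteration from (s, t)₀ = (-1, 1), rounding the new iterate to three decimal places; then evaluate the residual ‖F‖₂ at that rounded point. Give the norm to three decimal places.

27.514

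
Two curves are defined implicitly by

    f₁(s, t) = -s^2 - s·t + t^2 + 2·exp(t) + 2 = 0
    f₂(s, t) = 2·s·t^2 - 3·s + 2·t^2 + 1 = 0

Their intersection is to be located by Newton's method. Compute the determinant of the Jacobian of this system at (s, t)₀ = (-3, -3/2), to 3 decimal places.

89.331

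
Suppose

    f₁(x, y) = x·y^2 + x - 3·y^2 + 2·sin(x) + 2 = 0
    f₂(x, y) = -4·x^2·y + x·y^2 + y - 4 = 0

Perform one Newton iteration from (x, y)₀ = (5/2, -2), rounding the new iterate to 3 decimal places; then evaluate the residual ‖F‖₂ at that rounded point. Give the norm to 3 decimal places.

At (5/2, -2): F = (3.69694, 54.000).
Jacobian J = [[y^2 + 2·cos(x) + 1, 2·x·y - 6·y], [-8·x·y + y^2, -4·x^2 + 2·x·y + 1]].
At the point, J = [[3.39771, 2.000], [44.000, -34.000]] (det J = -203.52223).
Solving J·Δ = −F gives Δ = (-1.148, 0.102).
Then the next iterate is (x, y)₁ = (1.352, -1.898).
Re-evaluating at (1.352, -1.898): F = (-0.63244, 12.84990), so ‖F‖₂ = 12.865.

12.865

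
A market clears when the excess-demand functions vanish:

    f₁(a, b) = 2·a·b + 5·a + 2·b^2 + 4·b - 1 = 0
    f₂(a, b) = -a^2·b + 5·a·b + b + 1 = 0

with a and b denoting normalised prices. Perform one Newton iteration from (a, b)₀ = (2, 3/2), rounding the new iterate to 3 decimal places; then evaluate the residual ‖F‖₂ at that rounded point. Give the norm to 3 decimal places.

At (2, 3/2): F = (25.500, 11.500).
Jacobian J = [[2·b + 5, 2·a + 4·b + 4], [-2·a·b + 5·b, -a^2 + 5·a + 1]].
At the point, J = [[8.000, 14.000], [1.500, 7.000]] (det J = 35.000).
Solving J·Δ = −F gives Δ = (-0.500, -1.536).
Then the next iterate is (a, b)₁ = (1.500, -0.036).
Re-evaluating at (1.500, -0.036): F = (6.25059, 0.775), so ‖F‖₂ = 6.298.

6.298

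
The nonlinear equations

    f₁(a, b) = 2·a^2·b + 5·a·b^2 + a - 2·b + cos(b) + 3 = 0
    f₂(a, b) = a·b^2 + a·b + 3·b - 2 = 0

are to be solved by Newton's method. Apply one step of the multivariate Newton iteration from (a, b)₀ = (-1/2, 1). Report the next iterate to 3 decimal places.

At (-1/2, 1): F = (-0.95970, 0.000).
Jacobian J = [[4·a·b + 5·b^2 + 1, 2·a^2 + 10·a·b - sin(b) - 2], [b^2 + b, 2·a·b + a + 3]].
At the point, J = [[4.000, -7.34147], [2.000, 1.500]] (det J = 20.68294).
Solving J·Δ = −F gives Δ = (0.070, -0.093).
Then the next iterate is (a, b)₁ = (-0.430, 0.907).

(-0.430, 0.907)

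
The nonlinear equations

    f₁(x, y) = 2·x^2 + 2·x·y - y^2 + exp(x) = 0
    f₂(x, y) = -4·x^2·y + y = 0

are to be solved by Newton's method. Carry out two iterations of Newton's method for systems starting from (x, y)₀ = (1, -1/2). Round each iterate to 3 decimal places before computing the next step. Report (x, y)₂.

At (1, -1/2): F = (3.46828, 1.500).
Jacobian J = [[4·x + 2·y + exp(x), 2·x - 2·y], [-8·x·y, -4·x^2 + 1]].
At the point, J = [[5.71828, 3.000], [4.000, -3.000]] (det J = -29.15485).
Solving J·Δ = −F gives Δ = (-0.511, -0.182).
Then the next iterate is (x, y)₁ = (0.489, -0.682).
Round to (0.489, -0.682) and repeat: F = (0.97681, -0.02968), J = [[2.22268, 2.342], [2.66798, 0.04352]].
Δ = (0.018, -0.434), so (x, y)₂ = (0.507, -1.116).

(0.507, -1.116)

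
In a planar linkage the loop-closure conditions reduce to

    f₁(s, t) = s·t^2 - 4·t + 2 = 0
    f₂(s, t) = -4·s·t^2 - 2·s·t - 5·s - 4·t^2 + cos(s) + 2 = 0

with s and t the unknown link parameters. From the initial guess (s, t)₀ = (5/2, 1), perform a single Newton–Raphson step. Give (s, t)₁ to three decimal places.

At (5/2, 1): F = (0.500, -30.30114).
Jacobian J = [[t^2, 2·s·t - 4], [-4·t^2 - 2·t - sin(s) - 5, -8·s·t - 2·s - 8·t]].
At the point, J = [[1.000, 1.000], [-11.59847, -33.000]] (det J = -21.40153).
Solving J·Δ = −F gives Δ = (0.645, -1.145).
Then the next iterate is (s, t)₁ = (3.145, -0.145).

(3.145, -0.145)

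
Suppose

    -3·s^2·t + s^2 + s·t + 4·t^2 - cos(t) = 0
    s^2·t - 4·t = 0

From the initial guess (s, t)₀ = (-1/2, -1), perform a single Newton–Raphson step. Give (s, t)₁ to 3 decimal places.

(-1.167, -0.178)

At (-1/2, -1): F = (4.95970, 3.750).
Jacobian J = [[-6·s·t + 2·s + t, -3·s^2 + s + 8·t + sin(t)], [2·s·t, s^2 - 4]].
At the point, J = [[-5.000, -10.09147], [1.000, -3.750]] (det J = 28.84147).
Solving J·Δ = −F gives Δ = (-0.667, 0.822).
Then the next iterate is (s, t)₁ = (-1.167, -0.178).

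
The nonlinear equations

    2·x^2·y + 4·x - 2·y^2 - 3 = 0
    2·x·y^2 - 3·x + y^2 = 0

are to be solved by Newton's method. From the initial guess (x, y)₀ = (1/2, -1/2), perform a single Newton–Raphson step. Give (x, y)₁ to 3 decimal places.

(-23.500, 29.000)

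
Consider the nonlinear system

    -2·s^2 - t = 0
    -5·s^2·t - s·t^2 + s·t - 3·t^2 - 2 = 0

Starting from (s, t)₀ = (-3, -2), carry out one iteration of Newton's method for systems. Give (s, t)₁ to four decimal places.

At (-3, -2): F = (-16.0000, 94.0000).
Jacobian J = [[-4·s, -1], [-10·s·t - t^2 + t, -5·s^2 - 2·s·t + s - 6·t]].
At the point, J = [[12.0000, -1.0000], [-66.0000, -48.0000]] (det J = -642.0000).
Solving J·Δ = −F gives Δ = (1.3427, 0.1121).
Then the next iterate is (s, t)₁ = (-1.6573, -1.8879).

(-1.6573, -1.8879)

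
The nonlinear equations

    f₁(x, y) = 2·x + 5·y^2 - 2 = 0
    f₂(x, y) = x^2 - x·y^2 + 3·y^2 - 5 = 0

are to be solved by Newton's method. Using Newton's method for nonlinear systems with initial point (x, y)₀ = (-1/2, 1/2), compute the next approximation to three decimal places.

At (-1/2, 1/2): F = (-1.750, -3.875).
Jacobian J = [[2, 10·y], [2·x - y^2, -2·x·y + 6·y]].
At the point, J = [[2.000, 5.000], [-1.250, 3.500]] (det J = 13.250).
Solving J·Δ = −F gives Δ = (-1.000, 0.750).
Then the next iterate is (x, y)₁ = (-1.500, 1.250).

(-1.500, 1.250)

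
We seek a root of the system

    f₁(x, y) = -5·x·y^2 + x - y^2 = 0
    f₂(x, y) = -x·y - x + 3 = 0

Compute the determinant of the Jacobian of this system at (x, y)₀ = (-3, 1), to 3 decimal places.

44.000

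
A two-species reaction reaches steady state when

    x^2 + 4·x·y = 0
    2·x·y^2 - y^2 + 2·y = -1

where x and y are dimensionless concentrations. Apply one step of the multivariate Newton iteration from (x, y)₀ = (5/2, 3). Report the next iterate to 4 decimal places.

At (5/2, 3): F = (36.2500, 43.0000).
Jacobian J = [[2·x + 4·y, 4·x], [2·y^2, 4·x·y - 2·y + 2]].
At the point, J = [[17.0000, 10.0000], [18.0000, 26.0000]] (det J = 262.0000).
Solving J·Δ = −F gives Δ = (-1.9561, -0.2996).
Then the next iterate is (x, y)₁ = (0.5439, 2.7004).

(0.5439, 2.7004)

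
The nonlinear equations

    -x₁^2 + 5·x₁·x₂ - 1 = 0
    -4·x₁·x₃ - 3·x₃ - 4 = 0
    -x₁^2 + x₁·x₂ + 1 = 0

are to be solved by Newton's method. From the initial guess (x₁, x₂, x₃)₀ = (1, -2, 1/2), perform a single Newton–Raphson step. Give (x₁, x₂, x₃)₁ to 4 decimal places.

At (1, -2, 1/2): F = (-12.0000, -7.5000, -2.0000).
Jacobian J = [[-2·x₁ + 5·x₂, 5·x₁, 0], [-4·x₃, 0, -4·x₁ - 3], [-2·x₁ + x₂, x₁, 0]].
At the point, J = [[-12.0000, 5.0000, 0.0000], [-2.0000, 0.0000, -7.0000], [-4.0000, 1.0000, 0.0000]] (det J = 56.0000).
Solving J·Δ = −F gives Δ = (0.2500, 3.0000, -1.1429).
Then the next iterate is (x₁, x₂, x₃)₁ = (1.2500, 1.0000, -0.6429).

(1.2500, 1.0000, -0.6429)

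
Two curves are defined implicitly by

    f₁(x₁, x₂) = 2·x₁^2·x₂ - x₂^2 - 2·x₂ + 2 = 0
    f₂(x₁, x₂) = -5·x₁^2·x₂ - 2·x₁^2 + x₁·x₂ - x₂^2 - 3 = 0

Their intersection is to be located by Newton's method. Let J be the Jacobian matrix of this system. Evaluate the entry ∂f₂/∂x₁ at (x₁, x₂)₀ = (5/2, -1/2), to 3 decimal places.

2.000

∂f₂/∂x₁ = -10·x₁·x₂ - 4·x₁ + x₂.
At (5/2, -1/2) this is 2.000.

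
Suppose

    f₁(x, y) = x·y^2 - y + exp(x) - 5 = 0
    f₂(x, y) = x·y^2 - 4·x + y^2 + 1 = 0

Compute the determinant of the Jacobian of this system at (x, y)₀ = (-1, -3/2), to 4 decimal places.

3.5000

J = [[y^2 + exp(x), 2·x·y - 1], [y^2 - 4, 2·x·y + 2·y]].
At the point, J = [[2.617879, 2.0000], [-1.7500, 0.0000]].
det J = 3.5000.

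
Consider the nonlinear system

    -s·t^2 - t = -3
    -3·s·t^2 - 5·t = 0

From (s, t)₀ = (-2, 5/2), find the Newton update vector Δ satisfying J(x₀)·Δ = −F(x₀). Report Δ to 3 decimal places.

At (-2, 5/2): F = (13.000, 25.000).
Jacobian J = [[-t^2, -2·s·t - 1], [-3·t^2, -6·s·t - 5]].
At the point, J = [[-6.250, 9.000], [-18.750, 25.000]] (det J = 12.500).
Solving J·Δ = −F gives Δ = (-8.000, -7.000).

(-8.000, -7.000)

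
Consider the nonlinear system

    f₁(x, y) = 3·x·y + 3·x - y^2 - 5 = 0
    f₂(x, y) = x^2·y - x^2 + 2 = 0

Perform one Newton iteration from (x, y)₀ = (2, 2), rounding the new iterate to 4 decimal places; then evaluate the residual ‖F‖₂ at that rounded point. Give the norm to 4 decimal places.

At (2, 2): F = (9.0000, 6.0000).
Jacobian J = [[3·y + 3, 3·x - 2·y], [2·x·y - 2·x, x^2]].
At the point, J = [[9.0000, 2.0000], [4.0000, 4.0000]] (det J = 28.0000).
Solving J·Δ = −F gives Δ = (-0.8571, -0.6429).
Then the next iterate is (x, y)₁ = (1.1429, 1.3571).
Re-evaluating at (1.1429, 1.3571): F = (1.240068, 2.466451), so ‖F‖₂ = 2.7606.

2.7606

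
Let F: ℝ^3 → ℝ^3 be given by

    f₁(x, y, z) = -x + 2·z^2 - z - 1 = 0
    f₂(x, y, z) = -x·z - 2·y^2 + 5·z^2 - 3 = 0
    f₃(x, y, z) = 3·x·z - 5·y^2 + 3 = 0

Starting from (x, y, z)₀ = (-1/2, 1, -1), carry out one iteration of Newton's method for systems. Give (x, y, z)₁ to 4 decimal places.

(0.6935, 0.5528, -0.7387)

At (-1/2, 1, -1): F = (2.5000, -0.5000, -0.5000).
Jacobian J = [[-1, 0, 4·z - 1], [-z, -4·y, -x + 10·z], [3·z, -10·y, 3·x]].
At the point, J = [[-1.0000, 0.0000, -5.0000], [1.0000, -4.0000, -9.5000], [-3.0000, -10.0000, -1.5000]] (det J = 199.0000).
Solving J·Δ = −F gives Δ = (1.1935, -0.4472, 0.2613).
Then the next iterate is (x, y, z)₁ = (0.6935, 0.5528, -0.7387).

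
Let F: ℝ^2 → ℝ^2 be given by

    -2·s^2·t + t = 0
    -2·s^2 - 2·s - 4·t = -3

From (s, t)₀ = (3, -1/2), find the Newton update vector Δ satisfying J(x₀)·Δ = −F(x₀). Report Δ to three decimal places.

(-1.363, 0.019)

At (3, -1/2): F = (8.500, -19.000).
Jacobian J = [[-4·s·t, -2·s^2 + 1], [-4·s - 2, -4]].
At the point, J = [[6.000, -17.000], [-14.000, -4.000]] (det J = -262.000).
Solving J·Δ = −F gives Δ = (-1.363, 0.019).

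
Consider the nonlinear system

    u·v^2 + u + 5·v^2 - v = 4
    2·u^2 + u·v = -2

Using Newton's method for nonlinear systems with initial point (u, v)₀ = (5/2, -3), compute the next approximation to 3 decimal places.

(1.075, -1.810)

At (5/2, -3): F = (69.000, 7.000).
Jacobian J = [[v^2 + 1, 2·u·v + 10·v - 1], [4·u + v, u]].
At the point, J = [[10.000, -46.000], [7.000, 2.500]] (det J = 347.000).
Solving J·Δ = −F gives Δ = (-1.425, 1.190).
Then the next iterate is (u, v)₁ = (1.075, -1.810).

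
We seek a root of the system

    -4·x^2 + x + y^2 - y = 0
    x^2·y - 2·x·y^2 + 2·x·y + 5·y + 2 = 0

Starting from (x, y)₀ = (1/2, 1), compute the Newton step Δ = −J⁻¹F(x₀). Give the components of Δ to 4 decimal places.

(-0.6818, -1.5455)

At (1/2, 1): F = (-0.5000, 7.2500).
Jacobian J = [[-8·x + 1, 2·y - 1], [2·x·y - 2·y^2 + 2·y, x^2 - 4·x·y + 2·x + 5]].
At the point, J = [[-3.0000, 1.0000], [1.0000, 4.2500]] (det J = -13.7500).
Solving J·Δ = −F gives Δ = (-0.6818, -1.5455).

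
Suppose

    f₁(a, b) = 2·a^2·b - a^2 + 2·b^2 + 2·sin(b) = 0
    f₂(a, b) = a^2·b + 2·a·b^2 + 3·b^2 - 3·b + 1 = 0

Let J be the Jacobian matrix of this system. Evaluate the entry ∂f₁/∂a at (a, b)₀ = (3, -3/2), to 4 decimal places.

∂f₁/∂a = 4·a·b - 2·a.
At (3, -3/2) this is -24.0000.

-24.0000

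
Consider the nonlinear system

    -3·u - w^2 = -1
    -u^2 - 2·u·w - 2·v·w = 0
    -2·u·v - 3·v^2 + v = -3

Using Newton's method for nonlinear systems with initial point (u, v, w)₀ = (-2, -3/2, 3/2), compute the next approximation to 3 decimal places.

At (-2, -3/2, 3/2): F = (4.750, 6.500, -11.250).
Jacobian J = [[-3, 0, -2·w], [-2·u - 2·w, -2·w, -2·u - 2·v], [-2·v, -2·u - 6·v + 1, 0]].
At the point, J = [[-3.000, 0.000, -3.000], [1.000, -3.000, 7.000], [3.000, 14.000, 0.000]] (det J = 225.000).
Solving J·Δ = −F gives Δ = (2.832, 0.197, -1.249).
Then the next iterate is (u, v, w)₁ = (0.832, -1.303, 0.251).

(0.832, -1.303, 0.251)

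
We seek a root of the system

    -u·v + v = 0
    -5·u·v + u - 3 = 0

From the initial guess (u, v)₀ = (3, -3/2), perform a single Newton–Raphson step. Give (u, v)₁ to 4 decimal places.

(3.0000, 0.0000)

At (3, -3/2): F = (3.0000, 22.5000).
Jacobian J = [[-v, -u + 1], [-5·v + 1, -5·u]].
At the point, J = [[1.5000, -2.0000], [8.5000, -15.0000]] (det J = -5.5000).
Solving J·Δ = −F gives Δ = (0.0000, 1.5000).
Then the next iterate is (u, v)₁ = (3.0000, 0.0000).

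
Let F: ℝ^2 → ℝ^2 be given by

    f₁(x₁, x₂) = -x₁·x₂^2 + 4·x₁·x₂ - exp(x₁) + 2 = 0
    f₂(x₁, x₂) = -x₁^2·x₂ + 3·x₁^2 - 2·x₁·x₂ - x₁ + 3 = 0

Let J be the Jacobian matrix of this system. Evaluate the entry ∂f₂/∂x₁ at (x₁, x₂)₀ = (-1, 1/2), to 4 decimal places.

∂f₂/∂x₁ = -2·x₁·x₂ + 6·x₁ - 2·x₂ - 1.
At (-1, 1/2) this is -7.0000.

-7.0000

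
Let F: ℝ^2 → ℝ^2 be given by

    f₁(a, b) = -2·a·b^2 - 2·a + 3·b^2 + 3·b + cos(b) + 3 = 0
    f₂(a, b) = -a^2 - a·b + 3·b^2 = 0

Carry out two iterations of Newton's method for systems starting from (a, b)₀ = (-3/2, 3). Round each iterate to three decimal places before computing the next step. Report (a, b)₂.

(0.142, 0.716)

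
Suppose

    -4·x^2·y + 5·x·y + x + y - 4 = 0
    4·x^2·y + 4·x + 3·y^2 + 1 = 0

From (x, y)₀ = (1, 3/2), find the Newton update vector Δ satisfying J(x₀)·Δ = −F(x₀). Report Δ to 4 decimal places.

(-0.4581, -0.8016)

At (1, 3/2): F = (0.0000, 17.7500).
Jacobian J = [[-8·x·y + 5·y + 1, -4·x^2 + 5·x + 1], [8·x·y + 4, 4·x^2 + 6·y]].
At the point, J = [[-3.5000, 2.0000], [16.0000, 13.0000]] (det J = -77.5000).
Solving J·Δ = −F gives Δ = (-0.4581, -0.8016).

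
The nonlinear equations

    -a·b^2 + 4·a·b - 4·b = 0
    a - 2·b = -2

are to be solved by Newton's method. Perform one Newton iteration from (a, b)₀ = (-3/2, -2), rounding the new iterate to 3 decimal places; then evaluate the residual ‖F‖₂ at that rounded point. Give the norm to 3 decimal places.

At (-3/2, -2): F = (26.000, 4.500).
Jacobian J = [[-b^2 + 4·b, -2·a·b + 4·a - 4], [1, -2]].
At the point, J = [[-12.000, -16.000], [1.000, -2.000]] (det J = 40.000).
Solving J·Δ = −F gives Δ = (-0.500, 2.000).
Then the next iterate is (a, b)₁ = (-2.000, 0.000).
Re-evaluating at (-2.000, 0.000): F = (0.000, 0.000), so ‖F‖₂ = 0.000.

0.000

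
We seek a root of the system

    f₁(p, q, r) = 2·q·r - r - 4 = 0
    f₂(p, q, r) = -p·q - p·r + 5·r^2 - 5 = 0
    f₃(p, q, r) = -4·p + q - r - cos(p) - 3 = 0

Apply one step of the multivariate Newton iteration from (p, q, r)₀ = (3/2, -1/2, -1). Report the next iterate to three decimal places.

(-1.625, -1.406, -1.094)

At (3/2, -1/2, -1): F = (-2.000, 2.250, -8.57074).
Jacobian J = [[0, 2·r, 2·q - 1], [-q - r, -p, -p + 10·r], [sin(p) - 4, 1, -1]].
At the point, J = [[0.000, -2.000, -2.000], [1.500, -1.500, -11.500], [-3.00251, 1.000, -1.000]] (det J = -66.05010).
Solving J·Δ = −F gives Δ = (-3.125, -0.906, -0.094).
Then the next iterate is (p, q, r)₁ = (-1.625, -1.406, -1.094).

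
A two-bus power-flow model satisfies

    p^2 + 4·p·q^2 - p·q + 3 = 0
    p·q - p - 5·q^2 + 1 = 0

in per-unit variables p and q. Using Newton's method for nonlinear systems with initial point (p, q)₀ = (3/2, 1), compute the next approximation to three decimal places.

At (3/2, 1): F = (9.750, -4.000).
Jacobian J = [[2·p + 4·q^2 - q, 8·p·q - p], [q - 1, p - 10·q]].
At the point, J = [[6.000, 10.500], [0.000, -8.500]] (det J = -51.000).
Solving J·Δ = −F gives Δ = (-0.801, -0.471).
Then the next iterate is (p, q)₁ = (0.699, 0.529).

(0.699, 0.529)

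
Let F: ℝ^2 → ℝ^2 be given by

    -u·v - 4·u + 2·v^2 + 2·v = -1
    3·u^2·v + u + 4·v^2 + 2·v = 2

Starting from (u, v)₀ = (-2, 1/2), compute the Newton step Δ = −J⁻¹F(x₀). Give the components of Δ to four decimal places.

At (-2, 1/2): F = (11.5000, 4.0000).
Jacobian J = [[-v - 4, -u + 4·v + 2], [6·u·v + 1, 3·u^2 + 8·v + 2]].
At the point, J = [[-4.5000, 6.0000], [-5.0000, 18.0000]] (det J = -51.0000).
Solving J·Δ = −F gives Δ = (3.5882, 0.7745).

(3.5882, 0.7745)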